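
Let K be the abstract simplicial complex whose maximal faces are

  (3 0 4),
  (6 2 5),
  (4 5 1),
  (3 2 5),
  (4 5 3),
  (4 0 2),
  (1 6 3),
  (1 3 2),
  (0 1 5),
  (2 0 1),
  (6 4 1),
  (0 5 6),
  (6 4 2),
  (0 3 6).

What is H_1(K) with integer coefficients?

Take the total order 0 < 1 < 2 < 3 < 4 < 5 < 6 on the vertex set. Then K (dimension 2) consists of the simplices:

  0-simplices (7): [0], [1], [2], [3], [4], [5], [6]
  1-simplices (21): [0,1], [0,2], [0,3], [0,4], [0,5], [0,6], [1,2], [1,3], [1,4], [1,5], [1,6], [2,3], [2,4], [2,5], [2,6], [3,4], [3,5], [3,6], [4,5], [4,6], [5,6]
  2-simplices (14): [0,1,2], [0,1,5], [0,2,4], [0,3,4], [0,3,6], [0,5,6], [1,2,3], [1,3,6], [1,4,5], [1,4,6], [2,3,5], [2,4,6], [2,5,6], [3,4,5]

giving chain groups C_0 ≅ Z^7, C_1 ≅ Z^21, C_2 ≅ Z^14.

∂_1: C_1 → C_0 sends each edge [p,q] (with p < q) to q − p. For instance
  ∂[1,3] = [3] − [1].
The 7×21 boundary matrix has rank 6 and Smith normal form diag(1,1,1,1,1,1).

The boundary map ∂_2: C_2 → C_1 maps a triangle to the signed sum of its edges. For instance
  ∂[1,2,3] = [2,3] − [1,3] + [1,2],
  ∂[0,1,2] = [1,2] − [0,2] + [0,1].
The 21×14 boundary matrix has rank 13 and Smith normal form diag(1,1,1,1,1,1,1,1,1,1,1,1,1).

Computing H_k = (kernel of ∂_k) / (image of ∂_{k+1}):

  H_1: rank ker ∂_1 − rank ∂_2 = (21 − 6) − 13 = 2, and the invariant factors of ∂_2 are all 1, so H_1 ≅ Z^2.

H_1 = Z^2.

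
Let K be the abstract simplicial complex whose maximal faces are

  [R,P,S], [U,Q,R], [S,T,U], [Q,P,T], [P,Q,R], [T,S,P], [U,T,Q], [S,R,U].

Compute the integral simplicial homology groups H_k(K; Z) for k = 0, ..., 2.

Take the total order P < Q < R < S < T < U on the vertex set. Then K (dimension 2) consists of the simplices:

  0-simplices (6): P, Q, R, S, T, U
  1-simplices (12): PQ, PR, PS, PT, QR, QT, QU, RS, RU, ST, SU, TU
  2-simplices (8): PQR, PQT, PRS, PST, QRU, QTU, RSU, STU

Hence C_0 ≅ Z^6, C_1 ≅ Z^12, C_2 ≅ Z^8.

∂_1: C_1 → C_0 maps an edge to its endpoints' difference, ∂[p,q] = q − p.
The resulting 6×12 matrix has rank 5, and its Smith normal form has invariant factors (1,1,1,1,1).

The boundary map ∂_2: C_2 → C_1 maps a triangle to the signed sum of its edges. For instance
  ∂PST = ST − PT + PS,
  ∂STU = TU − SU + ST.
This gives a 12×8 integer matrix of rank 7; reducing to Smith normal form yields diagonal entries (1,1,1,1,1,1,1).

Reading off H_k = ker ∂_k / im ∂_{k+1}:

  H_0: rank C_0 − rank ∂_1 = 6 − 5 = 1, and the invariant factors of ∂_1 are all 1, so H_0 ≅ Z.
  H_1: rank ker ∂_1 − rank ∂_2 = (12 − 5) − 7 = 0, and the invariant factors of ∂_2 are all 1, so H_1 ≅ 0.
  H_2: rank ker ∂_2 − rank ∂_3 = (8 − 7) − 0 = 1, and there is no ∂_3, so H_2 ≅ Z.

(K is a triangulation of the 2-sphere S^2.)

H_0 ≅ Z,  H_1 = 0,  H_2 ≅ Z.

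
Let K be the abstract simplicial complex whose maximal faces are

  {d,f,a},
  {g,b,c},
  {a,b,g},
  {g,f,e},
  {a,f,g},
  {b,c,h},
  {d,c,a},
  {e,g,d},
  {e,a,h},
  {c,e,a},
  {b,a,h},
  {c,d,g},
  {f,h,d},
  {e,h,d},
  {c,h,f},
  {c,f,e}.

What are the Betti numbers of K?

K has 8 vertices, 24 edges, 16 triangles.
rank ∂_0 = 0, rank ∂_1 = 7 ⇒ b_0 = 8 − 0 − 7 = 1; all invariant factors of ∂_1 are 1 so no torsion. So H_0 = Z.
rank ∂_1 = 7, rank ∂_2 = 15 ⇒ b_1 = 24 − 7 − 15 = 2; all invariant factors of ∂_2 are 1 so no torsion. So H_1 = Z^2.
rank ∂_2 = 15, rank ∂_3 = 0 ⇒ b_2 = 16 − 15 − 0 = 1. So H_2 = Z.

b_0 = 1, b_1 = 2, b_2 = 1.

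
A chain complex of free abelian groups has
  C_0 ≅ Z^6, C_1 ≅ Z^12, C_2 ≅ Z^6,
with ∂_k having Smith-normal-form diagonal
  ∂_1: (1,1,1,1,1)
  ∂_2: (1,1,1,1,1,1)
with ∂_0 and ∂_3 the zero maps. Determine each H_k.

H_0 = Z,  H_1 = Z,  H_2 = 0.

H_0: b_0 = 6 − 0 − 5 = 1; torsion from ∂_1 factors > 1: none. So H_0 = Z.
H_1: b_1 = 12 − 5 − 6 = 1; torsion from ∂_2 factors > 1: none. So H_1 = Z.
H_2: b_2 = 6 − 6 − 0 = 0; torsion from ∂_3 factors > 1: none. So H_2 = 0.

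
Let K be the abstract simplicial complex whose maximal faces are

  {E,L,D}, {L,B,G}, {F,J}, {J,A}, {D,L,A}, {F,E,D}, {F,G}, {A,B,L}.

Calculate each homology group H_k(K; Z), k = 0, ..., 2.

H_0 ≅ Z,  H_1 ≅ Z^2,  H_2 = 0.

Order the vertices as A < B < D < E < F < G < J < L. Listing each simplex with vertices in this order, K has dimension 2 with simplices:

  0-simplices (8): A, B, D, E, F, G, J, L
  1-simplices (14): AB, AD, AJ, AL, BG, BL, DE, DF, DL, EF, EL, FG, FJ, GL
  2-simplices (5): ABL, ADL, BGL, DEF, DEL

so the chain groups are C_0 ≅ Z^8, C_1 ≅ Z^14, C_2 ≅ Z^5.

Boundary ∂_1: C_1 → C_0 is given by ∂[p,q] = [q] − [p]. For instance
  ∂BG = G − B.
The resulting 8×14 matrix has rank 7, and its Smith normal form has invariant factors (1,1,1,1,1,1,1).

The boundary map ∂_2: C_2 → C_1 acts by ∂[p,q,r] = [q,r] − [p,r] + [p,q]. For instance
  ∂ABL = BL − AL + AB,
  ∂BGL = GL − BL + BG.
The resulting 14×5 matrix has rank 5, and its Smith normal form has invariant factors (1,1,1,1,1).

Now H_k = ker ∂_k / im ∂_{k+1}, so:

  H_0: rank C_0 − rank ∂_1 = 8 − 7 = 1, and the invariant factors of ∂_1 are all 1, so H_0 ≅ Z.
  H_1: rank ker ∂_1 − rank ∂_2 = (14 − 7) − 5 = 2, and the invariant factors of ∂_2 are all 1, so H_1 ≅ Z^2.
  H_2: rank ker ∂_2 − rank ∂_3 = (5 − 5) − 0 = 0, and there is no ∂_3, so H_2 ≅ 0.

As a check, the Euler characteristic is 8 − 14 + 5 = -1, which agrees with 1 − 2 + 0 = -1.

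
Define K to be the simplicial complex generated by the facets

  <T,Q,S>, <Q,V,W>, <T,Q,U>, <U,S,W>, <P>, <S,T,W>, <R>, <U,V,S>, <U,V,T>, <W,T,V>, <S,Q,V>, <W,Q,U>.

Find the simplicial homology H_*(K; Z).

H_0 ≅ Z^3,  H_1 ≅ Z/2,  H_2 = 0.

Fix the vertex order P < Q < R < S < T < U < V < W and write every simplex with vertices in increasing order. Then dim K = 2 and the simplices of K are:

  0-simplices (8): P, Q, R, S, T, U, V, W
  1-simplices (15): QS, QT, QU, QV, QW, ST, SU, SV, SW, TU, TV, TW, UV, UW, VW
  2-simplices (10): QST, QSV, QTU, QUW, QVW, STW, SUV, SUW, TUV, TVW

giving chain groups C_0 ≅ Z^8, C_1 ≅ Z^15, C_2 ≅ Z^10.

Boundary ∂_1: C_1 → C_0 sends each edge [p,q] (with p < q) to q − p.
As a 8×15 matrix over Z this has rank 5, with invariant factors (1,1,1,1,1).

The boundary map ∂_2: C_2 → C_1 maps a triangle to the signed sum of its edges. For instance
  ∂QSV = SV − QV + QS,
  ∂SUW = UW − SW + SU.
The 15×10 boundary matrix has rank 10 and Smith normal form diag(1,1,1,1,1,1,1,1,1,2).

From H_k ≅ ker(∂_k) / im(∂_{k+1}) we obtain:

  H_0: rank C_0 − rank ∂_1 = 8 − 5 = 3, and the invariant factors of ∂_1 are all 1, so H_0 ≅ Z^3.
  H_1: rank ker ∂_1 − rank ∂_2 = (15 − 5) − 10 = 0, and ∂_2 has invariant factor 2 > 1, so H_1 ≅ Z/2.
  H_2: rank ker ∂_2 − rank ∂_3 = (10 − 10) − 0 = 0, and there is no ∂_3, so H_2 ≅ 0.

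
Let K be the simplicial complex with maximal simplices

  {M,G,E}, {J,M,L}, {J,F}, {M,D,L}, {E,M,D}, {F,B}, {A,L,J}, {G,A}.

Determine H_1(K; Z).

Fix the vertex order A < B < D < E < F < G < J < L < M and write every simplex with vertices in increasing order. Then dim K = 2 and the simplices of K are:

  0-simplices (9): A, B, D, E, F, G, J, L, M
  1-simplices (14): AG, AJ, AL, BF, DE, DL, DM, EG, EM, FJ, GM, JL, JM, LM
  2-simplices (5): AJL, DEM, DLM, EGM, JLM

giving chain groups C_0 ≅ Z^9, C_1 ≅ Z^14, C_2 ≅ Z^5.

∂_1: C_1 → C_0 maps an edge to its endpoints' difference, ∂[p,q] = q − p. For instance
  ∂DL = L − D.
The resulting 9×14 matrix has rank 8, and its Smith normal form has invariant factors (1,1,1,1,1,1,1,1).

The boundary map ∂_2: C_2 → C_1 sends each 2-simplex [p,q,r] to [q,r] − [p,r] + [p,q]. For instance
  ∂EGM = GM − EM + EG,
  ∂JLM = LM − JM + JL.
The resulting 14×5 matrix has rank 5, and its Smith normal form has invariant factors (1,1,1,1,1).

Computing H_k = (kernel of ∂_k) / (image of ∂_{k+1}):

  H_1: rank ker ∂_1 − rank ∂_2 = (14 − 8) − 5 = 1, and the invariant factors of ∂_2 are all 1, so H_1 = Z.

H_1 = Z.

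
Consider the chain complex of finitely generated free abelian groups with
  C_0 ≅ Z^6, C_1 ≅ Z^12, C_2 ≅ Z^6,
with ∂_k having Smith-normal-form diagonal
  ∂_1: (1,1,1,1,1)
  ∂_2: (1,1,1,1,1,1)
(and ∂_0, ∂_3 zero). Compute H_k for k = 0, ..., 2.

H_0: b_0 = 6 − 0 − 5 = 1; torsion from ∂_1 factors > 1: none. So H_0 = Z.
H_1: b_1 = 12 − 5 − 6 = 1; torsion from ∂_2 factors > 1: none. So H_1 = Z.
H_2: b_2 = 6 − 6 − 0 = 0; torsion from ∂_3 factors > 1: none. So H_2 = 0.

H_0 = Z,  H_1 = Z,  H_2 = 0.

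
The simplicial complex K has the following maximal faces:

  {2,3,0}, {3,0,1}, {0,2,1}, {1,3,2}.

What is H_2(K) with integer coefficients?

Fix the vertex order 0 < 1 < 2 < 3 and write every simplex with vertices in increasing order. Then dim K = 2 and the simplices of K are:

  0-simplices (4): [0], [1], [2], [3]
  1-simplices (6): [0,1], [0,2], [0,3], [1,2], [1,3], [2,3]
  2-simplices (4): [0,1,2], [0,1,3], [0,2,3], [1,2,3]

giving chain groups C_0 ≅ Z^4, C_1 ≅ Z^6, C_2 ≅ Z^4.

Boundary ∂_1: C_1 → C_0 maps an edge to its endpoints' difference, ∂[p,q] = q − p. For instance
  ∂[2,3] = [3] − [2].
The resulting 4×6 matrix has rank 3, and its Smith normal form has invariant factors (1,1,1).

∂_2: C_2 → C_1 sends each 2-simplex [p,q,r] to [q,r] − [p,r] + [p,q]. For instance
  ∂[0,2,3] = [2,3] − [0,3] + [0,2],
  ∂[0,1,2] = [1,2] − [0,2] + [0,1].
As a 6×4 matrix over Z this has rank 3, with invariant factors (1,1,1).

Reading off H_k = ker ∂_k / im ∂_{k+1}:

  H_2: rank ker ∂_2 − rank ∂_3 = (4 − 3) − 0 = 1, and there is no ∂_3, so H_2 = Z.

H_2 ≅ Z.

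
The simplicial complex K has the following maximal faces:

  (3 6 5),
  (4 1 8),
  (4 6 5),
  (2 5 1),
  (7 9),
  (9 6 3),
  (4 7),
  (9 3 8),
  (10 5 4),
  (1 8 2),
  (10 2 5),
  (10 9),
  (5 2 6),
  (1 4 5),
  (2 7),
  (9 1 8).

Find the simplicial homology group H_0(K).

H_0 = Z.

K has 10 vertices, 25 edges, 12 triangles.
rank ∂_0 = 0, rank ∂_1 = 9 ⇒ b_0 = 10 − 0 − 9 = 1; all invariant factors of ∂_1 are 1 so no torsion. So H_0 ≅ Z.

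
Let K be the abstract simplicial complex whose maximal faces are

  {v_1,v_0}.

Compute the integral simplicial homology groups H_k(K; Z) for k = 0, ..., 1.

H_0 ≅ Z,  H_1 = 0.

Order the vertices as v_0 < v_1. Listing each simplex with vertices in this order, K has dimension 1 with simplices:

  0-simplices (2): [v_0], [v_1]
  1-simplices (1): [v_0,v_1]

so the chain groups are C_0 ≅ Z^2, C_1 ≅ Z^1.

Boundary ∂_1: C_1 → C_0 is given by ∂[p,q] = [q] − [p]. For instance
  ∂[v_0,v_1] = [v_1] − [v_0].
This gives a 2×1 integer matrix of rank 1; reducing to Smith normal form yields diagonal entries (1).

Reading off H_k = ker ∂_k / im ∂_{k+1}:

  H_0: rank C_0 − rank ∂_1 = 2 − 1 = 1, and the invariant factors of ∂_1 are all 1, so H_0 ≅ Z.
  H_1: rank ker ∂_1 − rank ∂_2 = (1 − 1) − 0 = 0, and there is no ∂_2, so H_1 ≅ 0.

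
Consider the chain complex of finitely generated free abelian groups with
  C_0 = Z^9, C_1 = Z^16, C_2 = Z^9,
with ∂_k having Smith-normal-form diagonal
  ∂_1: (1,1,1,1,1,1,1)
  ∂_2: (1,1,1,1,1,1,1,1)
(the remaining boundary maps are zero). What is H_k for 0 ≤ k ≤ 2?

H_0: b_0 = 9 − 0 − 7 = 2; torsion from ∂_1 factors > 1: none. So H_0 = Z^2.
H_1: b_1 = 16 − 7 − 8 = 1; torsion from ∂_2 factors > 1: none. So H_1 = Z.
H_2: b_2 = 9 − 8 − 0 = 1; torsion from ∂_3 factors > 1: none. So H_2 = Z.

H_0 = Z^2,  H_1 = Z,  H_2 = Z.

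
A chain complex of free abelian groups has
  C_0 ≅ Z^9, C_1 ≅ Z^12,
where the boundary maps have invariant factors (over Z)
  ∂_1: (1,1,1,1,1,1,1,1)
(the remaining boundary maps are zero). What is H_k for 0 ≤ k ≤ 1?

H_0 = Z,  H_1 = Z^4.

H_0: b_0 = 9 − 0 − 8 = 1; torsion from ∂_1 factors > 1: none. So H_0 = Z.
H_1: b_1 = 12 − 8 − 0 = 4; torsion from ∂_2 factors > 1: none. So H_1 = Z^4.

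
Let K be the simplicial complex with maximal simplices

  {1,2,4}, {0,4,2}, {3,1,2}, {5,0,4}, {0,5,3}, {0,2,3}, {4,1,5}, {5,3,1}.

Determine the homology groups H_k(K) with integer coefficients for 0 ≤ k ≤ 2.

H_0 = Z,  H_1 = 0,  H_2 = Z.

Take the total order 0 < 1 < 2 < 3 < 4 < 5 on the vertex set. Then K (dimension 2) consists of the simplices:

  0-simplices (6): [0], [1], [2], [3], [4], [5]
  1-simplices (12): [0,2], [0,3], [0,4], [0,5], [1,2], [1,3], [1,4], [1,5], [2,3], [2,4], [3,5], [4,5]
  2-simplices (8): [0,2,3], [0,2,4], [0,3,5], [0,4,5], [1,2,3], [1,2,4], [1,3,5], [1,4,5]

Hence C_0 ≅ Z^6, C_1 ≅ Z^12, C_2 ≅ Z^8.

∂_1: C_1 → C_0 maps an edge to its endpoints' difference, ∂[p,q] = q − p. For instance
  ∂[0,2] = [2] − [0].
The 6×12 boundary matrix has rank 5 and Smith normal form diag(1,1,1,1,1).

∂_2: C_2 → C_1 sends each 2-simplex [p,q,r] to [q,r] − [p,r] + [p,q]. For instance
  ∂[0,2,4] = [2,4] − [0,4] + [0,2],
  ∂[1,2,3] = [2,3] − [1,3] + [1,2].
This gives a 12×8 integer matrix of rank 7; reducing to Smith normal form yields diagonal entries (1,1,1,1,1,1,1).

Computing H_k = (kernel of ∂_k) / (image of ∂_{k+1}):

  H_0: rank C_0 − rank ∂_1 = 6 − 5 = 1, and the invariant factors of ∂_1 are all 1, so H_0 = Z.
  H_1: rank ker ∂_1 − rank ∂_2 = (12 − 5) − 7 = 0, and the invariant factors of ∂_2 are all 1, so H_1 = 0.
  H_2: rank ker ∂_2 − rank ∂_3 = (8 − 7) − 0 = 1, and there is no ∂_3, so H_2 = Z.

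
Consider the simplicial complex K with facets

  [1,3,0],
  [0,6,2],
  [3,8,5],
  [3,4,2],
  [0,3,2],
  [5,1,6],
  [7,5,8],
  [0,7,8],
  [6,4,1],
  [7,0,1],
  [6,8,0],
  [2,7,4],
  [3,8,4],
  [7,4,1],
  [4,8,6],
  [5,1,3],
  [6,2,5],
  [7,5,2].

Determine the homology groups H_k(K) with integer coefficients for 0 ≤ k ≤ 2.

H_0 ≅ Z,  H_1 ≅ Z^2,  H_2 ≅ Z.

Take the total order 0 < 1 < 2 < 3 < 4 < 5 < 6 < 7 < 8 on the vertex set. Then K (dimension 2) consists of the simplices:

  0-simplices (9): [0], [1], [2], [3], [4], [5], [6], [7], [8]
  1-simplices (27): (27 of them)
  2-simplices (18): [0,1,3], [0,1,7], [0,2,3], [0,2,6], [0,6,8], [0,7,8], [1,3,5], [1,4,6], [1,4,7], [1,5,6], [2,3,4], [2,4,7], [2,5,6], [2,5,7], [3,4,8], [3,5,8], [4,6,8], [5,7,8]

so the chain groups are C_0 ≅ Z^9, C_1 ≅ Z^27, C_2 ≅ Z^18.

Boundary ∂_1: C_1 → C_0 sends each edge [p,q] (with p < q) to q − p.
This gives a 9×27 integer matrix of rank 8; reducing to Smith normal form yields diagonal entries (1,1,1,1,1,1,1,1).

Boundary ∂_2: C_2 → C_1 acts by ∂[p,q,r] = [q,r] − [p,r] + [p,q]. For instance
  ∂[5,7,8] = [7,8] − [5,8] + [5,7],
  ∂[2,3,4] = [3,4] − [2,4] + [2,3].
This gives a 27×18 integer matrix of rank 17; reducing to Smith normal form yields diagonal entries (1,1,1,1,1,1,1,1,1,1,1,1,1,1,1,1,1).

Reading off H_k = ker ∂_k / im ∂_{k+1}:

  H_0: rank C_0 − rank ∂_1 = 9 − 8 = 1, and the invariant factors of ∂_1 are all 1, so H_0 ≅ Z.
  H_1: rank ker ∂_1 − rank ∂_2 = (27 − 8) − 17 = 2, and the invariant factors of ∂_2 are all 1, so H_1 ≅ Z^2.
  H_2: rank ker ∂_2 − rank ∂_3 = (18 − 17) − 0 = 1, and there is no ∂_3, so H_2 ≅ Z.

As a check, the Euler characteristic is 9 − 27 + 18 = 0, which agrees with 1 − 2 + 1 = 0.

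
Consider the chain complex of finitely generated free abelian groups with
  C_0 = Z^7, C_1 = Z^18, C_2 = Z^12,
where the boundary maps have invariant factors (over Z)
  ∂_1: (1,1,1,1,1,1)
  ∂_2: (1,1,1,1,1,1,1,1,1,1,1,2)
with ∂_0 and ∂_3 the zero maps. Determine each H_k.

H_0: b_0 = 7 − 0 − 6 = 1; torsion from ∂_1 factors > 1: none. So H_0 = Z.
H_1: b_1 = 18 − 6 − 12 = 0; torsion from ∂_2 factors > 1: [2]. So H_1 = Z_2.
H_2: b_2 = 12 − 12 − 0 = 0; torsion from ∂_3 factors > 1: none. So H_2 = 0.

H_0 = Z,  H_1 = Z_2,  H_2 = 0.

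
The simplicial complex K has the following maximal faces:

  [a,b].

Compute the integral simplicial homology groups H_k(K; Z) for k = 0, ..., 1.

Take the total order a < b on the vertex set. Then K (dimension 1) consists of the simplices:

  0-simplices (2): a, b
  1-simplices (1): ab

so the chain groups are C_0 ≅ Z^2, C_1 ≅ Z^1.

∂_1: C_1 → C_0 is given by ∂[p,q] = [q] − [p]. For instance
  ∂ab = b − a.
The resulting 2×1 matrix has rank 1, and its Smith normal form has invariant factors (1).

Computing H_k = (kernel of ∂_k) / (image of ∂_{k+1}):

  H_0: rank C_0 − rank ∂_1 = 2 − 1 = 1, and the invariant factors of ∂_1 are all 1, so H_0 ≅ Z.
  H_1: rank ker ∂_1 − rank ∂_2 = (1 − 1) − 0 = 0, and there is no ∂_2, so H_1 ≅ 0.

As a check, the Euler characteristic is 2 − 1 = 1, which agrees with 1 − 0 = 1.

H_0 = Z,  H_1 = 0.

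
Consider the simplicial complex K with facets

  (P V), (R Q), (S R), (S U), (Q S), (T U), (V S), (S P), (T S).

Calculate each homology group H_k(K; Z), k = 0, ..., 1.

Take the total order P < Q < R < S < T < U < V on the vertex set. Then K (dimension 1) consists of the simplices:

  0-simplices (7): P, Q, R, S, T, U, V
  1-simplices (9): PS, PV, QR, QS, RS, ST, SU, SV, TU

giving chain groups C_0 ≅ Z^7, C_1 ≅ Z^9.

The boundary map ∂_1: C_1 → C_0 is given by ∂[p,q] = [q] − [p].
As a 7×9 matrix over Z this has rank 6, with invariant factors (1,1,1,1,1,1).

Reading off H_k = ker ∂_k / im ∂_{k+1}:

  H_0: rank C_0 − rank ∂_1 = 7 − 6 = 1, and the invariant factors of ∂_1 are all 1, so H_0 ≅ Z.
  H_1: rank ker ∂_1 − rank ∂_2 = (9 − 6) − 0 = 3, and there is no ∂_2, so H_1 ≅ Z^3.

(K is a triangulation of a wedge of 3 circles.)

H_0 = Z,  H_1 = Z^3.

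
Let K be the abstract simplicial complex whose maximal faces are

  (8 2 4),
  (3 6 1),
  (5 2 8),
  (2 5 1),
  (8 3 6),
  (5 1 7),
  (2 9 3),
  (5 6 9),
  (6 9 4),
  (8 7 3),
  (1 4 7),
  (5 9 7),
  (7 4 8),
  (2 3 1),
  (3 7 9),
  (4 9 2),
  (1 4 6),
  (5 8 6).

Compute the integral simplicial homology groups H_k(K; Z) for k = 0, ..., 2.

H_0 ≅ Z,  H_1 ≅ Z^2,  H_2 ≅ Z.

Take the total order 1 < 2 < 3 < 4 < 5 < 6 < 7 < 8 < 9 on the vertex set. Then K (dimension 2) consists of the simplices:

  0-simplices (9): [1], [2], [3], [4], [5], [6], [7], [8], [9]
  1-simplices (27): (27 of them)
  2-simplices (18): [1,2,3], [1,2,5], [1,3,6], [1,4,6], [1,4,7], [1,5,7], [2,3,9], [2,4,8], [2,4,9], [2,5,8], [3,6,8], [3,7,8], [3,7,9], [4,6,9], [4,7,8], [5,6,8], [5,6,9], [5,7,9]

Hence C_0 ≅ Z^9, C_1 ≅ Z^27, C_2 ≅ Z^18.

The boundary map ∂_1: C_1 → C_0 maps an edge to its endpoints' difference, ∂[p,q] = q − p.
As a 9×27 matrix over Z this has rank 8, with invariant factors (1,1,1,1,1,1,1,1).

∂_2: C_2 → C_1 acts by ∂[p,q,r] = [q,r] − [p,r] + [p,q]. For instance
  ∂[5,6,9] = [6,9] − [5,9] + [5,6],
  ∂[4,7,8] = [7,8] − [4,8] + [4,7].
As a 27×18 matrix over Z this has rank 17, with invariant factors (1,1,1,1,1,1,1,1,1,1,1,1,1,1,1,1,1).

From H_k ≅ ker(∂_k) / im(∂_{k+1}) we obtain:

  H_0: rank C_0 − rank ∂_1 = 9 − 8 = 1, and the invariant factors of ∂_1 are all 1, so H_0 ≅ Z.
  H_1: rank ker ∂_1 − rank ∂_2 = (27 − 8) − 17 = 2, and the invariant factors of ∂_2 are all 1, so H_1 ≅ Z^2.
  H_2: rank ker ∂_2 − rank ∂_3 = (18 − 17) − 0 = 1, and there is no ∂_3, so H_2 ≅ Z.

(K is a triangulation of the torus T^2.)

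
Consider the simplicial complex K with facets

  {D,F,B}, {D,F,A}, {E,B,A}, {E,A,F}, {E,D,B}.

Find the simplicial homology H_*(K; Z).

H_0 = Z,  H_1 = Z,  H_2 = 0.

Take the total order A < B < D < E < F on the vertex set. Then K (dimension 2) consists of the simplices:

  0-simplices (5): A, B, D, E, F
  1-simplices (10): AB, AD, AE, AF, BD, BE, BF, DE, DF, EF
  2-simplices (5): ABE, ADF, AEF, BDE, BDF

giving chain groups C_0 ≅ Z^5, C_1 ≅ Z^10, C_2 ≅ Z^5.

The boundary map ∂_1: C_1 → C_0 maps an edge to its endpoints' difference, ∂[p,q] = q − p. For instance
  ∂DF = F − D.
The 5×10 boundary matrix has rank 4 and Smith normal form diag(1,1,1,1).

The boundary map ∂_2: C_2 → C_1 acts by ∂[p,q,r] = [q,r] − [p,r] + [p,q]. For instance
  ∂BDF = DF − BF + BD,
  ∂ABE = BE − AE + AB.
The 10×5 boundary matrix has rank 5 and Smith normal form diag(1,1,1,1,1).

Reading off H_k = ker ∂_k / im ∂_{k+1}:

  H_0: rank C_0 − rank ∂_1 = 5 − 4 = 1, and the invariant factors of ∂_1 are all 1, so H_0 = Z.
  H_1: rank ker ∂_1 − rank ∂_2 = (10 − 4) − 5 = 1, and the invariant factors of ∂_2 are all 1, so H_1 = Z.
  H_2: rank ker ∂_2 − rank ∂_3 = (5 − 5) − 0 = 0, and there is no ∂_3, so H_2 = 0.

(K is a triangulation of the Möbius band.)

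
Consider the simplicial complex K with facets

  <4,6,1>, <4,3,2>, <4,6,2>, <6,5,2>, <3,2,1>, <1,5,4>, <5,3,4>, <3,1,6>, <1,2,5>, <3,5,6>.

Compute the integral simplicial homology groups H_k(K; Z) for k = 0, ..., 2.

Order the vertices as 1 < 2 < 3 < 4 < 5 < 6. Listing each simplex with vertices in this order, K has dimension 2 with simplices:

  0-simplices (6): [1], [2], [3], [4], [5], [6]
  1-simplices (15): [1,2], [1,3], [1,4], [1,5], [1,6], [2,3], [2,4], [2,5], [2,6], [3,4], [3,5], [3,6], [4,5], [4,6], [5,6]
  2-simplices (10): [1,2,3], [1,2,5], [1,3,6], [1,4,5], [1,4,6], [2,3,4], [2,4,6], [2,5,6], [3,4,5], [3,5,6]

so the chain groups are C_0 ≅ Z^6, C_1 ≅ Z^15, C_2 ≅ Z^10.

Boundary ∂_1: C_1 → C_0 sends each edge [p,q] (with p < q) to q − p.
The resulting 6×15 matrix has rank 5, and its Smith normal form has invariant factors (1,1,1,1,1).

The boundary map ∂_2: C_2 → C_1 maps a triangle to the signed sum of its edges. For instance
  ∂[1,4,5] = [4,5] − [1,5] + [1,4],
  ∂[3,4,5] = [4,5] − [3,5] + [3,4].
This gives a 15×10 integer matrix of rank 10; reducing to Smith normal form yields diagonal entries (1,1,1,1,1,1,1,1,1,2).

Reading off H_k = ker ∂_k / im ∂_{k+1}:

  H_0: rank C_0 − rank ∂_1 = 6 − 5 = 1, and the invariant factors of ∂_1 are all 1, so H_0 ≅ Z.
  H_1: rank ker ∂_1 − rank ∂_2 = (15 − 5) − 10 = 0, and ∂_2 has invariant factor 2 > 1, so H_1 ≅ Z/2.
  H_2: rank ker ∂_2 − rank ∂_3 = (10 − 10) − 0 = 0, and there is no ∂_3, so H_2 ≅ 0.

As a check, the Euler characteristic is 6 − 15 + 10 = 1, which agrees with 1 − 0 + 0 = 1.
(K is a triangulation of the real projective plane RP^2.)

H_0 ≅ Z,  H_1 ≅ Z/2,  H_2 = 0.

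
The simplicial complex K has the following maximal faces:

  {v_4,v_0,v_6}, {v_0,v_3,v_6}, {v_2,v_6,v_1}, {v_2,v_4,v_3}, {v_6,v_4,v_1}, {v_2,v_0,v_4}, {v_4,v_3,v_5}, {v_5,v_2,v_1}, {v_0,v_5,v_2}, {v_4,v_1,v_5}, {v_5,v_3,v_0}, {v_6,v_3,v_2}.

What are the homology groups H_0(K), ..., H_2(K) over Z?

Order the vertices as v_0 < v_1 < v_2 < v_3 < v_4 < v_5 < v_6. Listing each simplex with vertices in this order, K has dimension 2 with simplices:

  0-simplices (7): [v_0], [v_1], [v_2], [v_3], [v_4], [v_5], [v_6]
  1-simplices (18): (18 of them)
  2-simplices (12): (12 of them)

giving chain groups C_0 ≅ Z^7, C_1 ≅ Z^18, C_2 ≅ Z^12.

Boundary ∂_1: C_1 → C_0 maps an edge to its endpoints' difference, ∂[p,q] = q − p. For instance
  ∂[v_2,v_4] = [v_4] − [v_2].
The resulting 7×18 matrix has rank 6, and its Smith normal form has invariant factors (1,1,1,1,1,1).

Boundary ∂_2: C_2 → C_1 sends each 2-simplex [p,q,r] to [q,r] − [p,r] + [p,q]. For instance
  ∂[v_1,v_4,v_6] = [v_4,v_6] − [v_1,v_6] + [v_1,v_4],
  ∂[v_0,v_3,v_6] = [v_3,v_6] − [v_0,v_6] + [v_0,v_3].
The resulting 18×12 matrix has rank 12, and its Smith normal form has invariant factors (1,1,1,1,1,1,1,1,1,1,1,2).

Reading off H_k = ker ∂_k / im ∂_{k+1}:

  H_0: rank C_0 − rank ∂_1 = 7 − 6 = 1, and the invariant factors of ∂_1 are all 1, so H_0 = Z.
  H_1: rank ker ∂_1 − rank ∂_2 = (18 − 6) − 12 = 0, and ∂_2 has invariant factor 2 > 1, so H_1 = Z/2Z.
  H_2: rank ker ∂_2 − rank ∂_3 = (12 − 12) − 0 = 0, and there is no ∂_3, so H_2 = 0.

H_0 ≅ Z,  H_1 ≅ Z/2Z,  H_2 = 0.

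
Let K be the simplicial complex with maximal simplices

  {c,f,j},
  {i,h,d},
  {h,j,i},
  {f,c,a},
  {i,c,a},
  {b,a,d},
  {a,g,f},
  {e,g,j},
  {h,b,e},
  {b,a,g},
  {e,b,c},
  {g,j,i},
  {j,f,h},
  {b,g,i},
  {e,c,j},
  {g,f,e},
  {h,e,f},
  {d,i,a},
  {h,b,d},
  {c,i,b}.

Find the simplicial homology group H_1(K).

H_1 ≅ Z ⊕ Z/2Z.

Order the vertices as a < b < c < d < e < f < g < h < i < j. Listing each simplex with vertices in this order, K has dimension 2 with simplices:

  0-simplices (10): a, b, c, d, e, f, g, h, i, j
  1-simplices (30): ab, ac, ad, af, ag, ai, bc, bd, be, bg, bh, bi, ce, cf, ci, cj, dh, di, ef, eg, eh, ej, fg, fh, fj, gi, gj, hi, hj, ij
  2-simplices (20): abd, abg, acf, aci, adi, afg, bce, bci, bdh, beh, bgi, cej, cfj, dhi, efg, efh, egj, fhj, gij, hij

Hence C_0 ≅ Z^10, C_1 ≅ Z^30, C_2 ≅ Z^20.

The boundary map ∂_1: C_1 → C_0 maps an edge to its endpoints' difference, ∂[p,q] = q − p. For instance
  ∂gj = j − g.
This gives a 10×30 integer matrix of rank 9; reducing to Smith normal form yields diagonal entries (1,1,1,1,1,1,1,1,1).

∂_2: C_2 → C_1 sends each 2-simplex [p,q,r] to [q,r] − [p,r] + [p,q]. For instance
  ∂bgi = gi − bi + bg,
  ∂abg = bg − ag + ab.
This gives a 30×20 integer matrix of rank 20; reducing to Smith normal form yields diagonal entries (1,1,1,1,1,1,1,1,1,1,1,1,1,1,1,1,1,1,1,2).

Now H_k = ker ∂_k / im ∂_{k+1}, so:

  H_1: rank ker ∂_1 − rank ∂_2 = (30 − 9) − 20 = 1, and ∂_2 has invariant factor 2 > 1, so H_1 ≅ Z ⊕ Z/2Z.

(K is a triangulation of the Klein bottle.)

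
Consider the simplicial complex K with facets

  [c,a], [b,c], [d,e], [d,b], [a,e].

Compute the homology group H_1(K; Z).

H_1 ≅ Z.

Fix the vertex order a < b < c < d < e and write every simplex with vertices in increasing order. Then dim K = 1 and the simplices of K are:

  0-simplices (5): a, b, c, d, e
  1-simplices (5): ac, ae, bc, bd, de

giving chain groups C_0 ≅ Z^5, C_1 ≅ Z^5.

Boundary ∂_1: C_1 → C_0 sends each edge [p,q] (with p < q) to q − p.
The 5×5 boundary matrix has rank 4 and Smith normal form diag(1,1,1,1).

Now H_k = ker ∂_k / im ∂_{k+1}, so:

  H_1: rank ker ∂_1 − rank ∂_2 = (5 − 4) − 0 = 1, and there is no ∂_2, so H_1 ≅ Z.

(K is a triangulation of the circle S^1.)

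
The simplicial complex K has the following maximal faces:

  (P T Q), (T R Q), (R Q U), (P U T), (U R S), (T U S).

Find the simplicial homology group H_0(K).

Fix the vertex order P < Q < R < S < T < U and write every simplex with vertices in increasing order. Then dim K = 2 and the simplices of K are:

  0-simplices (6): P, Q, R, S, T, U
  1-simplices (12): PQ, PT, PU, QR, QT, QU, RS, RT, RU, ST, SU, TU
  2-simplices (6): PQT, PTU, QRT, QRU, RSU, STU

giving chain groups C_0 ≅ Z^6, C_1 ≅ Z^12, C_2 ≅ Z^6.

Boundary ∂_1: C_1 → C_0 maps an edge to its endpoints' difference, ∂[p,q] = q − p. For instance
  ∂TU = U − T.
This gives a 6×12 integer matrix of rank 5; reducing to Smith normal form yields diagonal entries (1,1,1,1,1).

Boundary ∂_2: C_2 → C_1 maps a triangle to the signed sum of its edges. For instance
  ∂QRU = RU − QU + QR,
  ∂STU = TU − SU + ST.
As a 12×6 matrix over Z this has rank 6, with invariant factors (1,1,1,1,1,1).

Reading off H_k = ker ∂_k / im ∂_{k+1}:

  H_0: rank C_0 − rank ∂_1 = 6 − 5 = 1, and the invariant factors of ∂_1 are all 1, so H_0 = Z.

H_0 = Z.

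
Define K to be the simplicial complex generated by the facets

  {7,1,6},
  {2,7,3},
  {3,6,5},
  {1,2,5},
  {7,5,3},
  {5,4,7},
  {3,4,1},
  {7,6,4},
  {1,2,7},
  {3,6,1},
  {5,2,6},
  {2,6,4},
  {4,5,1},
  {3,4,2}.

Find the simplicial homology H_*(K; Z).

Fix the vertex order 1 < 2 < 3 < 4 < 5 < 6 < 7 and write every simplex with vertices in increasing order. Then dim K = 2 and the simplices of K are:

  0-simplices (7): [1], [2], [3], [4], [5], [6], [7]
  1-simplices (21): [1,2], [1,3], [1,4], [1,5], [1,6], [1,7], [2,3], [2,4], [2,5], [2,6], [2,7], [3,4], [3,5], [3,6], [3,7], [4,5], [4,6], [4,7], [5,6], [5,7], [6,7]
  2-simplices (14): [1,2,5], [1,2,7], [1,3,4], [1,3,6], [1,4,5], [1,6,7], [2,3,4], [2,3,7], [2,4,6], [2,5,6], [3,5,6], [3,5,7], [4,5,7], [4,6,7]

giving chain groups C_0 ≅ Z^7, C_1 ≅ Z^21, C_2 ≅ Z^14.

∂_1: C_1 → C_0 is given by ∂[p,q] = [q] − [p].
As a 7×21 matrix over Z this has rank 6, with invariant factors (1,1,1,1,1,1).

Boundary ∂_2: C_2 → C_1 maps a triangle to the signed sum of its edges. For instance
  ∂[2,5,6] = [5,6] − [2,6] + [2,5],
  ∂[2,3,7] = [3,7] − [2,7] + [2,3].
This gives a 21×14 integer matrix of rank 13; reducing to Smith normal form yields diagonal entries (1,1,1,1,1,1,1,1,1,1,1,1,1).

From H_k ≅ ker(∂_k) / im(∂_{k+1}) we obtain:

  H_0: rank C_0 − rank ∂_1 = 7 − 6 = 1, and the invariant factors of ∂_1 are all 1, so H_0 = Z.
  H_1: rank ker ∂_1 − rank ∂_2 = (21 − 6) − 13 = 2, and the invariant factors of ∂_2 are all 1, so H_1 = Z^2.
  H_2: rank ker ∂_2 − rank ∂_3 = (14 − 13) − 0 = 1, and there is no ∂_3, so H_2 = Z.

As a check, the Euler characteristic is 7 − 21 + 14 = 0, which agrees with 1 − 2 + 1 = 0.

H_0 ≅ Z,  H_1 ≅ Z^2,  H_2 ≅ Z.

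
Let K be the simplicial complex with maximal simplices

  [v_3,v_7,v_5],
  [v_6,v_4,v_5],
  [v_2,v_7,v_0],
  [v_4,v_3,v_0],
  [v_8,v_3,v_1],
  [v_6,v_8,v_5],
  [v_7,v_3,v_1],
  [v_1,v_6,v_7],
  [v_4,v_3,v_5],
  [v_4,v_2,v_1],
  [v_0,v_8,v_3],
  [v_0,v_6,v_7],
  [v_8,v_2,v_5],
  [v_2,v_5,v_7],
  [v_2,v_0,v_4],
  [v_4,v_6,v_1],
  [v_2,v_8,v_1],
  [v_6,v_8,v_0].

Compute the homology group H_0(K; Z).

Take the total order v_0 < v_1 < v_2 < v_3 < v_4 < v_5 < v_6 < v_7 < v_8 on the vertex set. Then K (dimension 2) consists of the simplices:

  0-simplices (9): [v_0], [v_1], [v_2], [v_3], [v_4], [v_5], [v_6], [v_7], [v_8]
  1-simplices (27): (27 of them)
  2-simplices (18): (18 of them)

giving chain groups C_0 ≅ Z^9, C_1 ≅ Z^27, C_2 ≅ Z^18.

The boundary map ∂_1: C_1 → C_0 maps an edge to its endpoints' difference, ∂[p,q] = q − p. For instance
  ∂[v_1,v_3] = [v_3] − [v_1].
The 9×27 boundary matrix has rank 8 and Smith normal form diag(1,1,1,1,1,1,1,1).

Boundary ∂_2: C_2 → C_1 maps a triangle to the signed sum of its edges. For instance
  ∂[v_2,v_5,v_7] = [v_5,v_7] − [v_2,v_7] + [v_2,v_5],
  ∂[v_2,v_5,v_8] = [v_5,v_8] − [v_2,v_8] + [v_2,v_5].
This gives a 27×18 integer matrix of rank 17; reducing to Smith normal form yields diagonal entries (1,1,1,1,1,1,1,1,1,1,1,1,1,1,1,1,1).

From H_k ≅ ker(∂_k) / im(∂_{k+1}) we obtain:

  H_0: rank C_0 − rank ∂_1 = 9 − 8 = 1, and the invariant factors of ∂_1 are all 1, so H_0 ≅ Z.

(K is a triangulation of the torus T^2.)

H_0 ≅ Z.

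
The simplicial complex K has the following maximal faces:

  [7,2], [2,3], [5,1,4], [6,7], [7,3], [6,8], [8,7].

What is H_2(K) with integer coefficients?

H_2 = 0.

Take the total order 1 < 2 < 3 < 4 < 5 < 6 < 7 < 8 on the vertex set. Then K (dimension 2) consists of the simplices:

  0-simplices (8): [1], [2], [3], [4], [5], [6], [7], [8]
  1-simplices (9): [1,4], [1,5], [2,3], [2,7], [3,7], [4,5], [6,7], [6,8], [7,8]
  2-simplices (1): [1,4,5]

giving chain groups C_0 ≅ Z^8, C_1 ≅ Z^9, C_2 ≅ Z^1.

Boundary ∂_1: C_1 → C_0 maps an edge to its endpoints' difference, ∂[p,q] = q − p. For instance
  ∂[2,3] = [3] − [2].
This gives a 8×9 integer matrix of rank 6; reducing to Smith normal form yields diagonal entries (1,1,1,1,1,1).

∂_2: C_2 → C_1 maps a triangle to the signed sum of its edges. For instance
  ∂[1,4,5] = [4,5] − [1,5] + [1,4].
As a 9×1 matrix over Z this has rank 1, with invariant factors (1).

Reading off H_k = ker ∂_k / im ∂_{k+1}:

  H_2: rank ker ∂_2 − rank ∂_3 = (1 − 1) − 0 = 0, and there is no ∂_3, so H_2 = 0.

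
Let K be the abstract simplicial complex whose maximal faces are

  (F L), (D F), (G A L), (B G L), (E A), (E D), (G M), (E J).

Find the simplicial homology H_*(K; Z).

H_0 = Z,  H_1 = Z,  H_2 = 0.

Take the total order A < B < D < E < F < G < J < L < M on the vertex set. Then K (dimension 2) consists of the simplices:

  0-simplices (9): A, B, D, E, F, G, J, L, M
  1-simplices (11): AE, AG, AL, BG, BL, DE, DF, EJ, FL, GL, GM
  2-simplices (2): AGL, BGL

Hence C_0 ≅ Z^9, C_1 ≅ Z^11, C_2 ≅ Z^2.

Boundary ∂_1: C_1 → C_0 is given by ∂[p,q] = [q] − [p].
As a 9×11 matrix over Z this has rank 8, with invariant factors (1,1,1,1,1,1,1,1).

Boundary ∂_2: C_2 → C_1 maps a triangle to the signed sum of its edges. For instance
  ∂AGL = GL − AL + AG,
  ∂BGL = GL − BL + BG.
As a 11×2 matrix over Z this has rank 2, with invariant factors (1,1).

Reading off H_k = ker ∂_k / im ∂_{k+1}:

  H_0: rank C_0 − rank ∂_1 = 9 − 8 = 1, and the invariant factors of ∂_1 are all 1, so H_0 ≅ Z.
  H_1: rank ker ∂_1 − rank ∂_2 = (11 − 8) − 2 = 1, and the invariant factors of ∂_2 are all 1, so H_1 ≅ Z.
  H_2: rank ker ∂_2 − rank ∂_3 = (2 − 2) − 0 = 0, and there is no ∂_3, so H_2 ≅ 0.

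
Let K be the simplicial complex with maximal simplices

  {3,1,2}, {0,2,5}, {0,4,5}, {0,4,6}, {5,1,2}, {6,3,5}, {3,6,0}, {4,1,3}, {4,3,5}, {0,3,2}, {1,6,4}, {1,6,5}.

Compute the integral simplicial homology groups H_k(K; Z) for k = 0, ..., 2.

K has 7 vertices, 18 edges, 12 triangles.
rank ∂_0 = 0, rank ∂_1 = 6 ⇒ b_0 = 7 − 0 − 6 = 1; all invariant factors of ∂_1 are 1 so no torsion. So H_0 = Z.
rank ∂_1 = 6, rank ∂_2 = 12 ⇒ b_1 = 18 − 6 − 12 = 0; ∂_2 has invariant factor(s) [2] giving torsion. So H_1 = Z/2.
rank ∂_2 = 12, rank ∂_3 = 0 ⇒ b_2 = 12 − 12 − 0 = 0. So H_2 = 0.

H_0 = Z,  H_1 = Z/2,  H_2 = 0.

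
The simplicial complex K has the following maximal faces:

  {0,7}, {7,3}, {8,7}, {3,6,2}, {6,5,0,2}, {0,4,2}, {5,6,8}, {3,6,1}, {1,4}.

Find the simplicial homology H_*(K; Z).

H_0 = Z,  H_1 = Z^3,  H_2 = 0,  H_3 = 0.

K has 9 vertices, 18 edges, 8 triangles, 1 3-simplex.
rank ∂_0 = 0, rank ∂_1 = 8 ⇒ b_0 = 9 − 0 − 8 = 1; all invariant factors of ∂_1 are 1 so no torsion. So H_0 ≅ Z.
rank ∂_1 = 8, rank ∂_2 = 7 ⇒ b_1 = 18 − 8 − 7 = 3; all invariant factors of ∂_2 are 1 so no torsion. So H_1 ≅ Z^3.
rank ∂_2 = 7, rank ∂_3 = 1 ⇒ b_2 = 8 − 7 − 1 = 0; all invariant factors of ∂_3 are 1 so no torsion. So H_2 ≅ 0.
rank ∂_3 = 1, rank ∂_4 = 0 ⇒ b_3 = 1 − 1 − 0 = 0. So H_3 ≅ 0.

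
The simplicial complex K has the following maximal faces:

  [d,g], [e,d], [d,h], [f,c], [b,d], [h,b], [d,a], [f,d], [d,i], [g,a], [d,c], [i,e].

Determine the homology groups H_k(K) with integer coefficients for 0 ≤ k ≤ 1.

H_0 ≅ Z,  H_1 ≅ Z^4.

Fix the vertex order a < b < c < d < e < f < g < h < i and write every simplex with vertices in increasing order. Then dim K = 1 and the simplices of K are:

  0-simplices (9): a, b, c, d, e, f, g, h, i
  1-simplices (12): ad, ag, bd, bh, cd, cf, de, df, dg, dh, di, ei

so the chain groups are C_0 ≅ Z^9, C_1 ≅ Z^12.

The boundary map ∂_1: C_1 → C_0 is given by ∂[p,q] = [q] − [p].
The 9×12 boundary matrix has rank 8 and Smith normal form diag(1,1,1,1,1,1,1,1).

Reading off H_k = ker ∂_k / im ∂_{k+1}:

  H_0: rank C_0 − rank ∂_1 = 9 − 8 = 1, and the invariant factors of ∂_1 are all 1, so H_0 ≅ Z.
  H_1: rank ker ∂_1 − rank ∂_2 = (12 − 8) − 0 = 4, and there is no ∂_2, so H_1 ≅ Z^4.

(K is a triangulation of a wedge of 4 circles.)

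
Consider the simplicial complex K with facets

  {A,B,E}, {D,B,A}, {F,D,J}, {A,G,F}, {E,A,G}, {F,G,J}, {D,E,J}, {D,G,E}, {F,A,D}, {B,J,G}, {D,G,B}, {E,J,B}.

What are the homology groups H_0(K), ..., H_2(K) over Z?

Take the total order A < B < D < E < F < G < J on the vertex set. Then K (dimension 2) consists of the simplices:

  0-simplices (7): A, B, D, E, F, G, J
  1-simplices (18): AB, AD, AE, AF, AG, BD, BE, BG, BJ, DE, DF, DG, DJ, EG, EJ, FG, FJ, GJ
  2-simplices (12): ABD, ABE, ADF, AEG, AFG, BDG, BEJ, BGJ, DEG, DEJ, DFJ, FGJ

so the chain groups are C_0 ≅ Z^7, C_1 ≅ Z^18, C_2 ≅ Z^12.

The boundary map ∂_1: C_1 → C_0 maps an edge to its endpoints' difference, ∂[p,q] = q − p.
The 7×18 boundary matrix has rank 6 and Smith normal form diag(1,1,1,1,1,1).

Boundary ∂_2: C_2 → C_1 acts by ∂[p,q,r] = [q,r] − [p,r] + [p,q]. For instance
  ∂ABE = BE − AE + AB,
  ∂DEJ = EJ − DJ + DE.
The resulting 18×12 matrix has rank 12, and its Smith normal form has invariant factors (1,1,1,1,1,1,1,1,1,1,1,2).

From H_k ≅ ker(∂_k) / im(∂_{k+1}) we obtain:

  H_0: rank C_0 − rank ∂_1 = 7 − 6 = 1, and the invariant factors of ∂_1 are all 1, so H_0 = Z.
  H_1: rank ker ∂_1 − rank ∂_2 = (18 − 6) − 12 = 0, and ∂_2 has invariant factor 2 > 1, so H_1 = Z/2.
  H_2: rank ker ∂_2 − rank ∂_3 = (12 − 12) − 0 = 0, and there is no ∂_3, so H_2 = 0.

H_0 = Z,  H_1 = Z/2,  H_2 = 0.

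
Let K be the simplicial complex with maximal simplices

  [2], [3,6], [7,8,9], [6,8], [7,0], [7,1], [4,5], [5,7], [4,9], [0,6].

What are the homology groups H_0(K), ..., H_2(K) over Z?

Take the total order 0 < 1 < 2 < 3 < 4 < 5 < 6 < 7 < 8 < 9 on the vertex set. Then K (dimension 2) consists of the simplices:

  0-simplices (10): [0], [1], [2], [3], [4], [5], [6], [7], [8], [9]
  1-simplices (11): [0,6], [0,7], [1,7], [3,6], [4,5], [4,9], [5,7], [6,8], [7,8], [7,9], [8,9]
  2-simplices (1): [7,8,9]

Hence C_0 ≅ Z^10, C_1 ≅ Z^11, C_2 ≅ Z^1.

Boundary ∂_1: C_1 → C_0 maps an edge to its endpoints' difference, ∂[p,q] = q − p. For instance
  ∂[7,9] = [9] − [7].
The resulting 10×11 matrix has rank 8, and its Smith normal form has invariant factors (1,1,1,1,1,1,1,1).

∂_2: C_2 → C_1 maps a triangle to the signed sum of its edges. For instance
  ∂[7,8,9] = [8,9] − [7,9] + [7,8].
The 11×1 boundary matrix has rank 1 and Smith normal form diag(1).

Reading off H_k = ker ∂_k / im ∂_{k+1}:

  H_0: rank C_0 − rank ∂_1 = 10 − 8 = 2, and the invariant factors of ∂_1 are all 1, so H_0 ≅ Z^2.
  H_1: rank ker ∂_1 − rank ∂_2 = (11 − 8) − 1 = 2, and the invariant factors of ∂_2 are all 1, so H_1 ≅ Z^2.
  H_2: rank ker ∂_2 − rank ∂_3 = (1 − 1) − 0 = 0, and there is no ∂_3, so H_2 ≅ 0.

H_0 = Z^2,  H_1 = Z^2,  H_2 = 0.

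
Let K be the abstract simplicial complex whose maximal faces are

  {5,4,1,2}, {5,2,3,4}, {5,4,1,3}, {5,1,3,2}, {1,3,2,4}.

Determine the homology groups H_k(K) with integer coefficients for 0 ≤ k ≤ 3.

K has 5 vertices, 10 edges, 10 triangles, 5 3-simplices.
rank ∂_0 = 0, rank ∂_1 = 4 ⇒ b_0 = 5 − 0 − 4 = 1; all invariant factors of ∂_1 are 1 so no torsion. So H_0 = Z.
rank ∂_1 = 4, rank ∂_2 = 6 ⇒ b_1 = 10 − 4 − 6 = 0; all invariant factors of ∂_2 are 1 so no torsion. So H_1 = 0.
rank ∂_2 = 6, rank ∂_3 = 4 ⇒ b_2 = 10 − 6 − 4 = 0; all invariant factors of ∂_3 are 1 so no torsion. So H_2 = 0.
rank ∂_3 = 4, rank ∂_4 = 0 ⇒ b_3 = 5 − 4 − 0 = 1. So H_3 = Z.

H_0 ≅ Z,  H_1 = 0,  H_2 = 0,  H_3 ≅ Z.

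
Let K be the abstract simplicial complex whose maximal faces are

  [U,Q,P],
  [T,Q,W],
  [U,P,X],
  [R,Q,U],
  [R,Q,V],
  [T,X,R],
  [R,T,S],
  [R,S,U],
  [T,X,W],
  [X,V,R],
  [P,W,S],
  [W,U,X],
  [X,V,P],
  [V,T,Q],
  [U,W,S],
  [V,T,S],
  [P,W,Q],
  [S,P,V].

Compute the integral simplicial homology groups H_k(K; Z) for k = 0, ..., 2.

H_0 = Z,  H_1 = Z × Z/2,  H_2 = 0.

Order the vertices as P < Q < R < S < T < U < V < W < X. Listing each simplex with vertices in this order, K has dimension 2 with simplices:

  0-simplices (9): P, Q, R, S, T, U, V, W, X
  1-simplices (27): PQ, PS, PU, PV, PW, PX, QR, QT, QU, QV, QW, RS, RT, RU, RV, RX, ST, SU, SV, SW, TV, TW, TX, UW, UX, VX, WX
  2-simplices (18): PQU, PQW, PSV, PSW, PUX, PVX, QRU, QRV, QTV, QTW, RST, RSU, RTX, RVX, STV, SUW, TWX, UWX

Hence C_0 ≅ Z^9, C_1 ≅ Z^27, C_2 ≅ Z^18.

The boundary map ∂_1: C_1 → C_0 maps an edge to its endpoints' difference, ∂[p,q] = q − p. For instance
  ∂PU = U − P.
As a 9×27 matrix over Z this has rank 8, with invariant factors (1,1,1,1,1,1,1,1).

The boundary map ∂_2: C_2 → C_1 sends each 2-simplex [p,q,r] to [q,r] − [p,r] + [p,q]. For instance
  ∂UWX = WX − UX + UW,
  ∂QTV = TV − QV + QT.
As a 27×18 matrix over Z this has rank 18, with invariant factors (1,1,1,1,1,1,1,1,1,1,1,1,1,1,1,1,1,2).

Computing H_k = (kernel of ∂_k) / (image of ∂_{k+1}):

  H_0: rank C_0 − rank ∂_1 = 9 − 8 = 1, and the invariant factors of ∂_1 are all 1, so H_0 ≅ Z.
  H_1: rank ker ∂_1 − rank ∂_2 = (27 − 8) − 18 = 1, and ∂_2 has invariant factor 2 > 1, so H_1 ≅ Z × Z/2.
  H_2: rank ker ∂_2 − rank ∂_3 = (18 − 18) − 0 = 0, and there is no ∂_3, so H_2 ≅ 0.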